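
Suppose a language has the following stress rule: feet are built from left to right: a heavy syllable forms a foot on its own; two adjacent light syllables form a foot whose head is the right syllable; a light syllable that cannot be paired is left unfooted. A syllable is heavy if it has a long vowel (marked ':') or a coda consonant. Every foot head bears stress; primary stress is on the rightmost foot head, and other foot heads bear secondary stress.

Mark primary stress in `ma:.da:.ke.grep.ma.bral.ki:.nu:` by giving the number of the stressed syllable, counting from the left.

Weights: 1 ma: H, 2 da: H, 3 ke L, 4 grep H, 5 ma L, 6 bral H, 7 ki: H, 8 nu: H.
Parse left to right (heavy = foot alone; LL = one foot; stranded L unfooted): (ˈma:) (ˈda:) ke (ˈgrep) ma (ˈbral) (ˈki:) (ˈnu:).
Foot heads: 1, 2, 4, 6, 7, 8.
Primary stress on the rightmost head = syllable 8.
Primary stress: syllable 8 → ma:.da:.ke.grep.ma.bral.ki:.ˈnu:.

8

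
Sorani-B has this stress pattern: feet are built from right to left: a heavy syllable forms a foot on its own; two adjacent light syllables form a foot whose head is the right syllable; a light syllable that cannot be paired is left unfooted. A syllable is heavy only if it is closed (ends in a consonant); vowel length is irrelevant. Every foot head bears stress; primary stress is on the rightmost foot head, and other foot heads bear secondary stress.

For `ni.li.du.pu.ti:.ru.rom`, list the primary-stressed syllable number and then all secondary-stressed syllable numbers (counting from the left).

Weights: 1 ni L, 2 li L, 3 du L, 4 pu L, 5 ti: L, 6 ru L, 7 rom H.
Parse right to left (heavy = foot alone; LL = one foot; stranded L unfooted): (ni.ˈli) (du.ˈpu) (ti:.ˈru) (ˈrom).
Foot heads: 2, 4, 6, 7.
Primary stress on the rightmost head = syllable 7.
Secondary stress on 2, 4, 6: ni.ˌli.du.ˌpu.ti:.ˌru.ˈrom.

primary 7, secondary 2, 4, 6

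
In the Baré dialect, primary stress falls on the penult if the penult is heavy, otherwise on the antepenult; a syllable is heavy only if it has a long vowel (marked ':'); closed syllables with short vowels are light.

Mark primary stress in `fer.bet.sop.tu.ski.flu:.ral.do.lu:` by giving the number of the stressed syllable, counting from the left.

7

Weights: 7 ral L, 8 do L, 9 lu: H.
The penult (syllable 8, do) is light, so stress falls on the antepenult (syllable 7, ral).
Primary stress: syllable 7 → fer.bet.sop.tu.ski.flu:.ˈral.do.lu:.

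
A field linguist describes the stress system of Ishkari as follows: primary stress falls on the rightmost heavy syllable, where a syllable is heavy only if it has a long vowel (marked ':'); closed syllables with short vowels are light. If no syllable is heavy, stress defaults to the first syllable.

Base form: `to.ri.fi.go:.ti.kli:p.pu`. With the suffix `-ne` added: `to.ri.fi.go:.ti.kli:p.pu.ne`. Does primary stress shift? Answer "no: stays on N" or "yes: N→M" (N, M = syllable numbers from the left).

no: stays on 6

Base `to.ri.fi.go:.ti.kli:p.pu` (7 syllables):
  Weights: 1 to L, 2 ri L, 3 fi L, 4 go: H, 5 ti L, 6 kli:p H, 7 pu L.
  Heavy syllables in the domain: 4, 6. The rightmost is syllable 6 (kli:p).
  → primary stress on syllable 6.
Suffixed `to.ri.fi.go:.ti.kli:p.pu.ne` (8 syllables):
  Weights: 1 to L, 2 ri L, 3 fi L, 4 go: H, 5 ti L, 6 kli:p H, 7 pu L, 8 ne L.
  Heavy syllables in the domain: 4, 6. The rightmost is syllable 6 (kli:p).
  → primary stress on syllable 6.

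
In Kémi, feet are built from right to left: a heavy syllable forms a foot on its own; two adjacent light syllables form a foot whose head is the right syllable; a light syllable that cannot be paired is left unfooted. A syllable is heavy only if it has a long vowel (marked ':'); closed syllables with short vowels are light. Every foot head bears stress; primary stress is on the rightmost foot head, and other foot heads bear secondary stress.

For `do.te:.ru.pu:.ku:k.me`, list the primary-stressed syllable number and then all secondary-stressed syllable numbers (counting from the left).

primary 5, secondary 2, 4

Weights: 1 do L, 2 te: H, 3 ru L, 4 pu: H, 5 ku:k H, 6 me L.
Parse right to left (heavy = foot alone; LL = one foot; stranded L unfooted): do (ˈte:) ru (ˈpu:) (ˈku:k) me.
Foot heads: 2, 4, 5.
Primary stress on the rightmost head = syllable 5.
Secondary stress on 2, 4: do.ˌte:.ru.ˌpu:.ˈku:k.me.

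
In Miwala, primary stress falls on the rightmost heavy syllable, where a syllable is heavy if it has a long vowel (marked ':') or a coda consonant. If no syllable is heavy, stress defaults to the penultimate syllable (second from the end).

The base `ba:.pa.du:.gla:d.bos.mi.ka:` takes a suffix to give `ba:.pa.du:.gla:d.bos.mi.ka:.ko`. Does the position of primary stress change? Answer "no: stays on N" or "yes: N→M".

no: stays on 7

Base `ba:.pa.du:.gla:d.bos.mi.ka:` (7 syllables):
  Weights: 1 ba: H, 2 pa L, 3 du: H, 4 gla:d H, 5 bos H, 6 mi L, 7 ka: H.
  Heavy syllables in the domain: 1, 3, 4, 5, 7. The rightmost is syllable 7 (ka:).
  → primary stress on syllable 7.
Suffixed `ba:.pa.du:.gla:d.bos.mi.ka:.ko` (8 syllables):
  Weights: 1 ba: H, 2 pa L, 3 du: H, 4 gla:d H, 5 bos H, 6 mi L, 7 ka: H, 8 ko L.
  Heavy syllables in the domain: 1, 3, 4, 5, 7. The rightmost is syllable 7 (ka:).
  → primary stress on syllable 7.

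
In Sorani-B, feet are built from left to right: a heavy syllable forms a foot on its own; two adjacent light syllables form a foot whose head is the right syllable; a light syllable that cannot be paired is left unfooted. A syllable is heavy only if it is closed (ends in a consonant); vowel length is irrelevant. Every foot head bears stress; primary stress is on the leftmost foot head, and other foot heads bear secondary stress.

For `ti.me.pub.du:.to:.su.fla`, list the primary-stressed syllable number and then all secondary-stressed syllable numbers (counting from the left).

primary 2, secondary 3, 5, 7

Weights: 1 ti L, 2 me L, 3 pub H, 4 du: L, 5 to: L, 6 su L, 7 fla L.
Parse left to right (heavy = foot alone; LL = one foot; stranded L unfooted): (ti.ˈme) (ˈpub) (du:.ˈto:) (su.ˈfla).
Foot heads: 2, 3, 5, 7.
Primary stress on the leftmost head = syllable 2.
Secondary stress on 3, 5, 7: ti.ˈme.ˌpub.du:.ˌto:.su.ˌfla.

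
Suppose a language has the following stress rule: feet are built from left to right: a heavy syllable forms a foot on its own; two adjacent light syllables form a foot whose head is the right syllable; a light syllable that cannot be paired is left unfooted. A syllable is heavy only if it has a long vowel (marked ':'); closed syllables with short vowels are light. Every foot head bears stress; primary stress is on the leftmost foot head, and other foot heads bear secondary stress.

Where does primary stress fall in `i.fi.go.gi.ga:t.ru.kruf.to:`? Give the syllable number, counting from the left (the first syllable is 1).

Weights: 1 i L, 2 fi L, 3 go L, 4 gi L, 5 ga:t H, 6 ru L, 7 kruf L, 8 to: H.
Parse left to right (heavy = foot alone; LL = one foot; stranded L unfooted): (i.ˈfi) (go.ˈgi) (ˈga:t) (ru.ˈkruf) (ˈto:).
Foot heads: 2, 4, 5, 7, 8.
Primary stress on the leftmost head = syllable 2.
Primary stress: syllable 2 → i.ˈfi.go.gi.ga:t.ru.kruf.to:.

2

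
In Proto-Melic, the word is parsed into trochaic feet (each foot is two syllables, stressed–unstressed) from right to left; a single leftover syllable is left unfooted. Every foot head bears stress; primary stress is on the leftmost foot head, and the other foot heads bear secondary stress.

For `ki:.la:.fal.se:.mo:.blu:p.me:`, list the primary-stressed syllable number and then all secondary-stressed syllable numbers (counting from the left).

primary 2, secondary 4, 6

Parse right to left into trochaic (ˈσσ) feet: ki: (ˈla:.fal) (ˈse:.mo:) (ˈblu:p.me:). Syllable 1 is left unfooted.
Foot heads (stressed positions): 2, 4, 6.
End Rule Leftmost: primary stress on the leftmost head = syllable 2.
Secondary stress on 4, 6: ki:.ˈla:.fal.ˌse:.mo:.ˌblu:p.me:.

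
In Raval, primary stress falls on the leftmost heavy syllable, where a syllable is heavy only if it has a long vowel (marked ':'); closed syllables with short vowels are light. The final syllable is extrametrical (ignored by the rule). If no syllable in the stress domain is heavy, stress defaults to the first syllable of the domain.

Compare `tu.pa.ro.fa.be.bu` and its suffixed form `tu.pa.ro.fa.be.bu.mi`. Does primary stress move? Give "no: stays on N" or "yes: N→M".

Base `tu.pa.ro.fa.be.bu` (6 syllables):
  The final syllable (6, bu) is extrametrical; the stress domain is syllables 1–5.
  Weights: 1 tu L, 2 pa L, 3 ro L, 4 fa L, 5 be L.
  No heavy syllable in the domain; default to the first syllable of the domain = syllable 1.
  → primary stress on syllable 1.
Suffixed `tu.pa.ro.fa.be.bu.mi` (7 syllables):
  The final syllable (7, mi) is extrametrical; the stress domain is syllables 1–6.
  Weights: 1 tu L, 2 pa L, 3 ro L, 4 fa L, 5 be L, 6 bu L.
  No heavy syllable in the domain; default to the first syllable of the domain = syllable 1.
  → primary stress on syllable 1.

no: stays on 1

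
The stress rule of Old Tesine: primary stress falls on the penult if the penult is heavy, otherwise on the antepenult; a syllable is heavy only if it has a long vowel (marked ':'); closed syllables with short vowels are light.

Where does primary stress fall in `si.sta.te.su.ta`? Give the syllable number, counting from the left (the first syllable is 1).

3

Weights: 3 te L, 4 su L, 5 ta L.
The penult (syllable 4, su) is light, so stress falls on the antepenult (syllable 3, te).
Primary stress: syllable 3 → si.sta.ˈte.su.ta.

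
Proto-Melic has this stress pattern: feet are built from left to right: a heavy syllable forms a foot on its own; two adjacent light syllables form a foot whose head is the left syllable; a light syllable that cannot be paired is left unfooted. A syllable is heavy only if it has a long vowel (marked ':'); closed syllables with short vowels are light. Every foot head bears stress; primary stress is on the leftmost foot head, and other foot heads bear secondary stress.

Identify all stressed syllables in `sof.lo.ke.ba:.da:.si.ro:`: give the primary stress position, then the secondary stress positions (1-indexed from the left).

primary 1, secondary 4, 5, 7

Weights: 1 sof L, 2 lo L, 3 ke L, 4 ba: H, 5 da: H, 6 si L, 7 ro: H.
Parse left to right (heavy = foot alone; LL = one foot; stranded L unfooted): (ˈsof.lo) ke (ˈba:) (ˈda:) si (ˈro:).
Foot heads: 1, 4, 5, 7.
Primary stress on the leftmost head = syllable 1.
Secondary stress on 4, 5, 7: ˈsof.lo.ke.ˌba:.ˌda:.si.ˌro:.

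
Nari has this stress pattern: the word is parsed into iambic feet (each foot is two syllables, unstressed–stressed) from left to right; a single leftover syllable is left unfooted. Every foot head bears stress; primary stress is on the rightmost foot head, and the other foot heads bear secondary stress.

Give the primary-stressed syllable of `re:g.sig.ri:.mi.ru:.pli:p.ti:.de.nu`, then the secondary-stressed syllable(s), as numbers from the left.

Parse left to right into iambic (σˈσ) feet: (re:g.ˈsig) (ri:.ˈmi) (ru:.ˈpli:p) (ti:.ˈde) nu. Syllable 9 is left unfooted.
Foot heads (stressed positions): 2, 4, 6, 8.
End Rule Rightmost: primary stress on the rightmost head = syllable 8.
Secondary stress on 2, 4, 6: re:g.ˌsig.ri:.ˌmi.ru:.ˌpli:p.ti:.ˈde.nu.

primary 8, secondary 2, 4, 6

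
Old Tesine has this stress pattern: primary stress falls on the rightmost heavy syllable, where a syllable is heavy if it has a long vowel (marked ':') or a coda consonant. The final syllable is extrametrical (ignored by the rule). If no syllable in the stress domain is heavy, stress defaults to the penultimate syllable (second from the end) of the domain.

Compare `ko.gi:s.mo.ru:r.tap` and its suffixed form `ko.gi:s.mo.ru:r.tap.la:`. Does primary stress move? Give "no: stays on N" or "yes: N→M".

yes: 4→5

Base `ko.gi:s.mo.ru:r.tap` (5 syllables):
  The final syllable (5, tap) is extrametrical; the stress domain is syllables 1–4.
  Weights: 1 ko L, 2 gi:s H, 3 mo L, 4 ru:r H.
  Heavy syllables in the domain: 2, 4. The rightmost is syllable 4 (ru:r).
  → primary stress on syllable 4.
Suffixed `ko.gi:s.mo.ru:r.tap.la:` (6 syllables):
  The final syllable (6, la:) is extrametrical; the stress domain is syllables 1–5.
  Weights: 1 ko L, 2 gi:s H, 3 mo L, 4 ru:r H, 5 tap H.
  Heavy syllables in the domain: 2, 4, 5. The rightmost is syllable 5 (tap).
  → primary stress on syllable 5.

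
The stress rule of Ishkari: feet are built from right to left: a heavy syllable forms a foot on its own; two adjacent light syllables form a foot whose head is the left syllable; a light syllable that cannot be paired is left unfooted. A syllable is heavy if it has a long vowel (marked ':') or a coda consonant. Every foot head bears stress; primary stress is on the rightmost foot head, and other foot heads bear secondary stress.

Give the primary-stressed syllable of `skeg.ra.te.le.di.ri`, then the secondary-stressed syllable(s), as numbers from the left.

Weights: 1 skeg H, 2 ra L, 3 te L, 4 le L, 5 di L, 6 ri L.
Parse right to left (heavy = foot alone; LL = one foot; stranded L unfooted): (ˈskeg) ra (ˈte.le) (ˈdi.ri).
Foot heads: 1, 3, 5.
Primary stress on the rightmost head = syllable 5.
Secondary stress on 1, 3: ˌskeg.ra.ˌte.le.ˈdi.ri.

primary 5, secondary 1, 3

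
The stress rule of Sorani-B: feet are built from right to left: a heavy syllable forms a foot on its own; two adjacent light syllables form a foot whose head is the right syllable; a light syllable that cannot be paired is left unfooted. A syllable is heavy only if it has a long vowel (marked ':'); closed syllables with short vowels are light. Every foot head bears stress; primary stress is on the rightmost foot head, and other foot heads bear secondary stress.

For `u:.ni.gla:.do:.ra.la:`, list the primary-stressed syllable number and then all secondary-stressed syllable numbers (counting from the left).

primary 6, secondary 1, 3, 4

Weights: 1 u: H, 2 ni L, 3 gla: H, 4 do: H, 5 ra L, 6 la: H.
Parse right to left (heavy = foot alone; LL = one foot; stranded L unfooted): (ˈu:) ni (ˈgla:) (ˈdo:) ra (ˈla:).
Foot heads: 1, 3, 4, 6.
Primary stress on the rightmost head = syllable 6.
Secondary stress on 1, 3, 4: ˌu:.ni.ˌgla:.ˌdo:.ra.ˈla:.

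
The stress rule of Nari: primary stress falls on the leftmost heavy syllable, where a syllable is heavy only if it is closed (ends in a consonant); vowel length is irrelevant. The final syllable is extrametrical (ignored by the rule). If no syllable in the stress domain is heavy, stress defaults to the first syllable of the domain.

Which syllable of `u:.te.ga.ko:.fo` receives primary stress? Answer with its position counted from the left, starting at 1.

1

The final syllable (5, fo) is extrametrical; the stress domain is syllables 1–4.
Weights: 1 u: L, 2 te L, 3 ga L, 4 ko: L.
No heavy syllable in the domain; default to the first syllable of the domain = syllable 1.
Primary stress: syllable 1 → ˈu:.te.ga.ko:.fo.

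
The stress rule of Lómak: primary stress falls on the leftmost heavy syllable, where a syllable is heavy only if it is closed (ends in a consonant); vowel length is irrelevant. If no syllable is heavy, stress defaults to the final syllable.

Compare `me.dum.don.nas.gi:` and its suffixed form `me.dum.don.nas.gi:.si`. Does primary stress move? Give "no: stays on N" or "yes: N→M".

Base `me.dum.don.nas.gi:` (5 syllables):
  Weights: 1 me L, 2 dum H, 3 don H, 4 nas H, 5 gi: L.
  Heavy syllables in the domain: 2, 3, 4. The leftmost is syllable 2 (dum).
  → primary stress on syllable 2.
Suffixed `me.dum.don.nas.gi:.si` (6 syllables):
  Weights: 1 me L, 2 dum H, 3 don H, 4 nas H, 5 gi: L, 6 si L.
  Heavy syllables in the domain: 2, 3, 4. The leftmost is syllable 2 (dum).
  → primary stress on syllable 2.

no: stays on 2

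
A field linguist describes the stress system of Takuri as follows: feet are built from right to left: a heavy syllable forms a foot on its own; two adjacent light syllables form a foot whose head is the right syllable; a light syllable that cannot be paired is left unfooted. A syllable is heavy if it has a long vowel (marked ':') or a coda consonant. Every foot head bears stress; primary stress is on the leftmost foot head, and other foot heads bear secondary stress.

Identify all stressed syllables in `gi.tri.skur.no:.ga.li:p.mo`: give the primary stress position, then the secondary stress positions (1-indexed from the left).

primary 2, secondary 3, 4, 6

Weights: 1 gi L, 2 tri L, 3 skur H, 4 no: H, 5 ga L, 6 li:p H, 7 mo L.
Parse right to left (heavy = foot alone; LL = one foot; stranded L unfooted): (gi.ˈtri) (ˈskur) (ˈno:) ga (ˈli:p) mo.
Foot heads: 2, 3, 4, 6.
Primary stress on the leftmost head = syllable 2.
Secondary stress on 3, 4, 6: gi.ˈtri.ˌskur.ˌno:.ga.ˌli:p.mo.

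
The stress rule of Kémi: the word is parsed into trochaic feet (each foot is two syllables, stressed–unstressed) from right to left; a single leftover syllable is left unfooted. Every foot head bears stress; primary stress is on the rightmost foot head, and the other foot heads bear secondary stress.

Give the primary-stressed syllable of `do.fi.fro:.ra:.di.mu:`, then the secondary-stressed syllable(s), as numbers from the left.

primary 5, secondary 1, 3

Parse right to left into trochaic (ˈσσ) feet: (ˈdo.fi) (ˈfro:.ra:) (ˈdi.mu:).
Foot heads (stressed positions): 1, 3, 5.
End Rule Rightmost: primary stress on the rightmost head = syllable 5.
Secondary stress on 1, 3: ˌdo.fi.ˌfro:.ra:.ˈdi.mu:.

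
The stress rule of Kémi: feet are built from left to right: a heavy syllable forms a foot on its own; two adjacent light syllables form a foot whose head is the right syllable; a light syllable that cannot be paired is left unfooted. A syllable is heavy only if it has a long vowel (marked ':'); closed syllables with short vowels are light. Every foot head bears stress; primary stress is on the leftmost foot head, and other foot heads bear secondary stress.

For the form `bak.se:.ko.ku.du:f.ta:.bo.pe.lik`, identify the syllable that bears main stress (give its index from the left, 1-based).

2

Weights: 1 bak L, 2 se: H, 3 ko L, 4 ku L, 5 du:f H, 6 ta: H, 7 bo L, 8 pe L, 9 lik L.
Parse left to right (heavy = foot alone; LL = one foot; stranded L unfooted): bak (ˈse:) (ko.ˈku) (ˈdu:f) (ˈta:) (bo.ˈpe) lik.
Foot heads: 2, 4, 5, 6, 8.
Primary stress on the leftmost head = syllable 2.
Primary stress: syllable 2 → bak.ˈse:.ko.ku.du:f.ta:.bo.pe.lik.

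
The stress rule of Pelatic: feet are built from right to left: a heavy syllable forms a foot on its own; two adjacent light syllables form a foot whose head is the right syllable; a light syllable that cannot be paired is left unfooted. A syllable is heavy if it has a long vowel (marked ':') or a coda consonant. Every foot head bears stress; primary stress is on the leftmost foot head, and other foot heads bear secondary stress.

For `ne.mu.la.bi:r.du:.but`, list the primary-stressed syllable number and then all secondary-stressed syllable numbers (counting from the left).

primary 3, secondary 4, 5, 6

Weights: 1 ne L, 2 mu L, 3 la L, 4 bi:r H, 5 du: H, 6 but H.
Parse right to left (heavy = foot alone; LL = one foot; stranded L unfooted): ne (mu.ˈla) (ˈbi:r) (ˈdu:) (ˈbut).
Foot heads: 3, 4, 5, 6.
Primary stress on the leftmost head = syllable 3.
Secondary stress on 4, 5, 6: ne.mu.ˈla.ˌbi:r.ˌdu:.ˌbut.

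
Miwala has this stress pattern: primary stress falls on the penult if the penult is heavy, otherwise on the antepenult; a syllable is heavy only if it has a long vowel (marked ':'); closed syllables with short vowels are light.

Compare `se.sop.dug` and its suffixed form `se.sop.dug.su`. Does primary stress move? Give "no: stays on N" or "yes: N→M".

Base `se.sop.dug` (3 syllables):
  Weights: 1 se L, 2 sop L, 3 dug L.
  The penult (syllable 2, sop) is light, so stress falls on the antepenult (syllable 1, se).
  → primary stress on syllable 1.
Suffixed `se.sop.dug.su` (4 syllables):
  Weights: 2 sop L, 3 dug L, 4 su L.
  The penult (syllable 3, dug) is light, so stress falls on the antepenult (syllable 2, sop).
  → primary stress on syllable 2.

yes: 1→2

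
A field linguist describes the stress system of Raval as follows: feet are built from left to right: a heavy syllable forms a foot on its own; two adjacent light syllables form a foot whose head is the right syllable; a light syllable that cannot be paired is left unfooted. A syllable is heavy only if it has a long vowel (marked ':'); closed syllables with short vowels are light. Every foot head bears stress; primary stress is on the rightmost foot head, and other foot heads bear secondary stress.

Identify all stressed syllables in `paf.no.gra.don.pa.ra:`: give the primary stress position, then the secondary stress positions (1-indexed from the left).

primary 6, secondary 2, 4

Weights: 1 paf L, 2 no L, 3 gra L, 4 don L, 5 pa L, 6 ra: H.
Parse left to right (heavy = foot alone; LL = one foot; stranded L unfooted): (paf.ˈno) (gra.ˈdon) pa (ˈra:).
Foot heads: 2, 4, 6.
Primary stress on the rightmost head = syllable 6.
Secondary stress on 2, 4: paf.ˌno.gra.ˌdon.pa.ˈra:.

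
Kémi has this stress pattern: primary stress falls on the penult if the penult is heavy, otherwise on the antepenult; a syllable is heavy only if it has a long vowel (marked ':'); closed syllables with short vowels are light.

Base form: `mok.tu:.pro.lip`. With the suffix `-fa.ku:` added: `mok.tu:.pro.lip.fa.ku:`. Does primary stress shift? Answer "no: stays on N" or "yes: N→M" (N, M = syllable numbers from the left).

Base `mok.tu:.pro.lip` (4 syllables):
  Weights: 2 tu: H, 3 pro L, 4 lip L.
  The penult (syllable 3, pro) is light, so stress falls on the antepenult (syllable 2, tu:).
  → primary stress on syllable 2.
Suffixed `mok.tu:.pro.lip.fa.ku:` (6 syllables):
  Weights: 4 lip L, 5 fa L, 6 ku: H.
  The penult (syllable 5, fa) is light, so stress falls on the antepenult (syllable 4, lip).
  → primary stress on syllable 4.

yes: 2→4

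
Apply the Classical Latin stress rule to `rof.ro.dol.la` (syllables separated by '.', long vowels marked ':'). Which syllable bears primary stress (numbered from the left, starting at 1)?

Classical Latin: stress the penult if heavy (long vowel or closed), else the antepenult.
Weights: 2 ro L, 3 dol H, 4 la L.
The penult (syllable 3, dol) is heavy, so it takes stress.
Stress on syllable 3: rof.ro.ˈdol.la.

3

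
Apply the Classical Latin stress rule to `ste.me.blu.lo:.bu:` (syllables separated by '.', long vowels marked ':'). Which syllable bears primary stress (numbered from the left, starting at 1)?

4

Classical Latin: stress the penult if heavy (long vowel or closed), else the antepenult.
Weights: 3 blu L, 4 lo: H, 5 bu: H.
The penult (syllable 4, lo:) is heavy, so it takes stress.
Stress on syllable 4: ste.me.blu.ˈlo:.bu:.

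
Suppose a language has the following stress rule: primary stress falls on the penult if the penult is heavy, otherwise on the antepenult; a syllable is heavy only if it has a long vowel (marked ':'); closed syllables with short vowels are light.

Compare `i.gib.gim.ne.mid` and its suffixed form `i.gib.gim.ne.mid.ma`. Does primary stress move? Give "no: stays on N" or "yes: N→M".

Base `i.gib.gim.ne.mid` (5 syllables):
  Weights: 3 gim L, 4 ne L, 5 mid L.
  The penult (syllable 4, ne) is light, so stress falls on the antepenult (syllable 3, gim).
  → primary stress on syllable 3.
Suffixed `i.gib.gim.ne.mid.ma` (6 syllables):
  Weights: 4 ne L, 5 mid L, 6 ma L.
  The penult (syllable 5, mid) is light, so stress falls on the antepenult (syllable 4, ne).
  → primary stress on syllable 4.

yes: 3→4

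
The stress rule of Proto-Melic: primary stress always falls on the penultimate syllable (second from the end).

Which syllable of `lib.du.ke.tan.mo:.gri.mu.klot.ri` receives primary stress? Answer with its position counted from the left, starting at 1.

8

The word has 9 syllables; the penultimate syllable (second from the end) is syllable 8 (klot).
Primary stress: syllable 8 → lib.du.ke.tan.mo:.gri.mu.ˈklot.ri.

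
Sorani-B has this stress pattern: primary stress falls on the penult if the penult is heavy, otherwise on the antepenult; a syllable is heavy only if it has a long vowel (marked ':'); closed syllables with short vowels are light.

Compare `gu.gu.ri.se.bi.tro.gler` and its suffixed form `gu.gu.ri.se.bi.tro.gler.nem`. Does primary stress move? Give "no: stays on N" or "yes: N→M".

yes: 5→6

Base `gu.gu.ri.se.bi.tro.gler` (7 syllables):
  Weights: 5 bi L, 6 tro L, 7 gler L.
  The penult (syllable 6, tro) is light, so stress falls on the antepenult (syllable 5, bi).
  → primary stress on syllable 5.
Suffixed `gu.gu.ri.se.bi.tro.gler.nem` (8 syllables):
  Weights: 6 tro L, 7 gler L, 8 nem L.
  The penult (syllable 7, gler) is light, so stress falls on the antepenult (syllable 6, tro).
  → primary stress on syllable 6.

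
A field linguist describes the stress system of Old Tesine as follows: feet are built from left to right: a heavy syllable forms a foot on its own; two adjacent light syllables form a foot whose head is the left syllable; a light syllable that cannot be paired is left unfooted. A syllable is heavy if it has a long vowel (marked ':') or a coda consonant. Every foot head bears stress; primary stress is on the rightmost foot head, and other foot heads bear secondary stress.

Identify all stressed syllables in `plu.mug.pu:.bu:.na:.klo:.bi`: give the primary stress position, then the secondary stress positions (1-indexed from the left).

primary 6, secondary 2, 3, 4, 5

Weights: 1 plu L, 2 mug H, 3 pu: H, 4 bu: H, 5 na: H, 6 klo: H, 7 bi L.
Parse left to right (heavy = foot alone; LL = one foot; stranded L unfooted): plu (ˈmug) (ˈpu:) (ˈbu:) (ˈna:) (ˈklo:) bi.
Foot heads: 2, 3, 4, 5, 6.
Primary stress on the rightmost head = syllable 6.
Secondary stress on 2, 3, 4, 5: plu.ˌmug.ˌpu:.ˌbu:.ˌna:.ˈklo:.bi.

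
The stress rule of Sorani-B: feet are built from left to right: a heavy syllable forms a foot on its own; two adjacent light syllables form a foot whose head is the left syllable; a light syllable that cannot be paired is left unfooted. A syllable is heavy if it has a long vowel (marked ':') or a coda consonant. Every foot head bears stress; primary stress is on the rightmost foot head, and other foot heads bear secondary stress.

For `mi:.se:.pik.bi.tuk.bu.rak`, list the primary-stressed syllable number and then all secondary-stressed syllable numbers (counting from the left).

Weights: 1 mi: H, 2 se: H, 3 pik H, 4 bi L, 5 tuk H, 6 bu L, 7 rak H.
Parse left to right (heavy = foot alone; LL = one foot; stranded L unfooted): (ˈmi:) (ˈse:) (ˈpik) bi (ˈtuk) bu (ˈrak).
Foot heads: 1, 2, 3, 5, 7.
Primary stress on the rightmost head = syllable 7.
Secondary stress on 1, 2, 3, 5: ˌmi:.ˌse:.ˌpik.bi.ˌtuk.bu.ˈrak.

primary 7, secondary 1, 2, 3, 5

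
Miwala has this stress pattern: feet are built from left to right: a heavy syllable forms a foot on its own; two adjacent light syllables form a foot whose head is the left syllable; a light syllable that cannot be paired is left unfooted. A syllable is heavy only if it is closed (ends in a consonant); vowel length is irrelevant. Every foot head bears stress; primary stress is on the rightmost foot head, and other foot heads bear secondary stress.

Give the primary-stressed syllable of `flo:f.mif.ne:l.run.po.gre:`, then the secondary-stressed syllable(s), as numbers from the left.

primary 5, secondary 1, 2, 3, 4

Weights: 1 flo:f H, 2 mif H, 3 ne:l H, 4 run H, 5 po L, 6 gre: L.
Parse left to right (heavy = foot alone; LL = one foot; stranded L unfooted): (ˈflo:f) (ˈmif) (ˈne:l) (ˈrun) (ˈpo.gre:).
Foot heads: 1, 2, 3, 4, 5.
Primary stress on the rightmost head = syllable 5.
Secondary stress on 1, 2, 3, 4: ˌflo:f.ˌmif.ˌne:l.ˌrun.ˈpo.gre:.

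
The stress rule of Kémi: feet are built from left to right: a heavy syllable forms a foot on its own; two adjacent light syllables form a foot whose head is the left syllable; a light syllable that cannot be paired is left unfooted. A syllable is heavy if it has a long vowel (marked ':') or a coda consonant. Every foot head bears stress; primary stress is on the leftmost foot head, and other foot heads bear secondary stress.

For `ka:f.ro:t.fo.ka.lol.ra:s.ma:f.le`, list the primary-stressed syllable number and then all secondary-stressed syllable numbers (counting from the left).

Weights: 1 ka:f H, 2 ro:t H, 3 fo L, 4 ka L, 5 lol H, 6 ra:s H, 7 ma:f H, 8 le L.
Parse left to right (heavy = foot alone; LL = one foot; stranded L unfooted): (ˈka:f) (ˈro:t) (ˈfo.ka) (ˈlol) (ˈra:s) (ˈma:f) le.
Foot heads: 1, 2, 3, 5, 6, 7.
Primary stress on the leftmost head = syllable 1.
Secondary stress on 2, 3, 5, 6, 7: ˈka:f.ˌro:t.ˌfo.ka.ˌlol.ˌra:s.ˌma:f.le.

primary 1, secondary 2, 3, 5, 6, 7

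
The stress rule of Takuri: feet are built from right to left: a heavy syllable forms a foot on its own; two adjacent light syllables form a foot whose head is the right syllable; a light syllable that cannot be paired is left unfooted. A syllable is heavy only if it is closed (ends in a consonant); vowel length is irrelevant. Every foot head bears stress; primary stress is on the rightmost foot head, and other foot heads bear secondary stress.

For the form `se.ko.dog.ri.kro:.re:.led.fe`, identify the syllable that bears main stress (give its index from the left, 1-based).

7

Weights: 1 se L, 2 ko L, 3 dog H, 4 ri L, 5 kro: L, 6 re: L, 7 led H, 8 fe L.
Parse right to left (heavy = foot alone; LL = one foot; stranded L unfooted): (se.ˈko) (ˈdog) ri (kro:.ˈre:) (ˈled) fe.
Foot heads: 2, 3, 6, 7.
Primary stress on the rightmost head = syllable 7.
Primary stress: syllable 7 → se.ko.dog.ri.kro:.re:.ˈled.fe.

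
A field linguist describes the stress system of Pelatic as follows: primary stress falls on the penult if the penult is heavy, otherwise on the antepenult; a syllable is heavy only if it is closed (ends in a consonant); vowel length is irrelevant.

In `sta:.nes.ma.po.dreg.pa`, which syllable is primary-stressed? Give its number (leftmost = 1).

5

Weights: 4 po L, 5 dreg H, 6 pa L.
The penult (syllable 5, dreg) is heavy, so it takes stress.
Primary stress: syllable 5 → sta:.nes.ma.po.ˈdreg.pa.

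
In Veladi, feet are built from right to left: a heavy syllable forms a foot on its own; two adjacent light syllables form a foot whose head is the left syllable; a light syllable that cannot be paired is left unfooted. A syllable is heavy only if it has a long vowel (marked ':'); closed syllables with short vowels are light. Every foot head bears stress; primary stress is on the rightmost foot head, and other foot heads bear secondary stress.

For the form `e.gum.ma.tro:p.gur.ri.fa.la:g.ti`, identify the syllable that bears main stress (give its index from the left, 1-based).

Weights: 1 e L, 2 gum L, 3 ma L, 4 tro:p H, 5 gur L, 6 ri L, 7 fa L, 8 la:g H, 9 ti L.
Parse right to left (heavy = foot alone; LL = one foot; stranded L unfooted): e (ˈgum.ma) (ˈtro:p) gur (ˈri.fa) (ˈla:g) ti.
Foot heads: 2, 4, 6, 8.
Primary stress on the rightmost head = syllable 8.
Primary stress: syllable 8 → e.gum.ma.tro:p.gur.ri.fa.ˈla:g.ti.

8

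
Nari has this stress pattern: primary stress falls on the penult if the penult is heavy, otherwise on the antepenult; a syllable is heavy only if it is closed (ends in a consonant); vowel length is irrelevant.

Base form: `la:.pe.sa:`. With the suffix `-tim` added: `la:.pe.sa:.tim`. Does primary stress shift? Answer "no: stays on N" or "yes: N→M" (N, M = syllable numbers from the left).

Base `la:.pe.sa:` (3 syllables):
  Weights: 1 la: L, 2 pe L, 3 sa: L.
  The penult (syllable 2, pe) is light, so stress falls on the antepenult (syllable 1, la:).
  → primary stress on syllable 1.
Suffixed `la:.pe.sa:.tim` (4 syllables):
  Weights: 2 pe L, 3 sa: L, 4 tim H.
  The penult (syllable 3, sa:) is light, so stress falls on the antepenult (syllable 2, pe).
  → primary stress on syllable 2.

yes: 1→2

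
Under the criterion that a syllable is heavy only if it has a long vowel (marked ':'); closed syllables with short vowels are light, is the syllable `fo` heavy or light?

`fo`: short vowel, open (no coda). Short vowel → light.

light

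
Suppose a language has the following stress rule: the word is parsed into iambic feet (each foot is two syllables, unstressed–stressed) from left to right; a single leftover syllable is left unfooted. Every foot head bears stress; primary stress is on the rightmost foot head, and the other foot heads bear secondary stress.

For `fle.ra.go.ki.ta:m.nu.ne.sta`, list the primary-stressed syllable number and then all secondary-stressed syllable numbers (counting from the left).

Parse left to right into iambic (σˈσ) feet: (fle.ˈra) (go.ˈki) (ta:m.ˈnu) (ne.ˈsta).
Foot heads (stressed positions): 2, 4, 6, 8.
End Rule Rightmost: primary stress on the rightmost head = syllable 8.
Secondary stress on 2, 4, 6: fle.ˌra.go.ˌki.ta:m.ˌnu.ne.ˈsta.

primary 8, secondary 2, 4, 6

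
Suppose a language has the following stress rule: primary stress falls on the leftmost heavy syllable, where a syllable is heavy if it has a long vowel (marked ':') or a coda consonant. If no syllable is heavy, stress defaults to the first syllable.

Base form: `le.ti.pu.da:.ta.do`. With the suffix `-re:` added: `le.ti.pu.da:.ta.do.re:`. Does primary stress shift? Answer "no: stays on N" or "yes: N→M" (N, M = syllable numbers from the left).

no: stays on 4

Base `le.ti.pu.da:.ta.do` (6 syllables):
  Weights: 1 le L, 2 ti L, 3 pu L, 4 da: H, 5 ta L, 6 do L.
  Heavy syllables in the domain: 4. The leftmost is syllable 4 (da:).
  → primary stress on syllable 4.
Suffixed `le.ti.pu.da:.ta.do.re:` (7 syllables):
  Weights: 1 le L, 2 ti L, 3 pu L, 4 da: H, 5 ta L, 6 do L, 7 re: H.
  Heavy syllables in the domain: 4, 7. The leftmost is syllable 4 (da:).
  → primary stress on syllable 4.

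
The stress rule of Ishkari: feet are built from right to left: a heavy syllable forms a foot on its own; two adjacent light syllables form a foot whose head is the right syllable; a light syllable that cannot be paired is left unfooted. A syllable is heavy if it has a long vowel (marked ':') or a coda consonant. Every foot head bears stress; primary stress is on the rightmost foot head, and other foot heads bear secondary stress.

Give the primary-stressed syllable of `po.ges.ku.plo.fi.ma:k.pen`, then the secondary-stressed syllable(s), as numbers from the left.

primary 7, secondary 2, 5, 6

Weights: 1 po L, 2 ges H, 3 ku L, 4 plo L, 5 fi L, 6 ma:k H, 7 pen H.
Parse right to left (heavy = foot alone; LL = one foot; stranded L unfooted): po (ˈges) ku (plo.ˈfi) (ˈma:k) (ˈpen).
Foot heads: 2, 5, 6, 7.
Primary stress on the rightmost head = syllable 7.
Secondary stress on 2, 5, 6: po.ˌges.ku.plo.ˌfi.ˌma:k.ˈpen.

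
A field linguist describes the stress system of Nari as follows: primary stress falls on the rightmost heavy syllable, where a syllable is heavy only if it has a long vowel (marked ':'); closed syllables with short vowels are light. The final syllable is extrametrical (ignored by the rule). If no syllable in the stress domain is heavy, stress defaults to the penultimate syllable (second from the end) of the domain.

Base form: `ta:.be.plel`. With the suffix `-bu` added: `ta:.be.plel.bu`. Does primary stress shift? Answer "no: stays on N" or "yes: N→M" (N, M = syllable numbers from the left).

Base `ta:.be.plel` (3 syllables):
  The final syllable (3, plel) is extrametrical; the stress domain is syllables 1–2.
  Weights: 1 ta: H, 2 be L.
  Heavy syllables in the domain: 1. The rightmost is syllable 1 (ta:).
  → primary stress on syllable 1.
Suffixed `ta:.be.plel.bu` (4 syllables):
  The final syllable (4, bu) is extrametrical; the stress domain is syllables 1–3.
  Weights: 1 ta: H, 2 be L, 3 plel L.
  Heavy syllables in the domain: 1. The rightmost is syllable 1 (ta:).
  → primary stress on syllable 1.

no: stays on 1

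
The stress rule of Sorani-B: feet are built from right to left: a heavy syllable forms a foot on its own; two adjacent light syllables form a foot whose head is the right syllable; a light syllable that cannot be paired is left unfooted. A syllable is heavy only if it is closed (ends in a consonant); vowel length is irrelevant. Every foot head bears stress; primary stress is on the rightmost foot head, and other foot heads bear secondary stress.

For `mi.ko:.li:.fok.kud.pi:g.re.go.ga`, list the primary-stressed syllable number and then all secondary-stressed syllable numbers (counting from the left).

Weights: 1 mi L, 2 ko: L, 3 li: L, 4 fok H, 5 kud H, 6 pi:g H, 7 re L, 8 go L, 9 ga L.
Parse right to left (heavy = foot alone; LL = one foot; stranded L unfooted): mi (ko:.ˈli:) (ˈfok) (ˈkud) (ˈpi:g) re (go.ˈga).
Foot heads: 3, 4, 5, 6, 9.
Primary stress on the rightmost head = syllable 9.
Secondary stress on 3, 4, 5, 6: mi.ko:.ˌli:.ˌfok.ˌkud.ˌpi:g.re.go.ˈga.

primary 9, secondary 3, 4, 5, 6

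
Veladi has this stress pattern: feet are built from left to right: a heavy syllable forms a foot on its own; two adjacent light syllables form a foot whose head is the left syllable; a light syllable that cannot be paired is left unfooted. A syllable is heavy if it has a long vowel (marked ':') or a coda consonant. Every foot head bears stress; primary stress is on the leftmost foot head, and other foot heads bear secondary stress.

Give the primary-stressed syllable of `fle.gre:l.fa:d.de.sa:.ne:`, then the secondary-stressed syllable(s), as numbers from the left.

primary 2, secondary 3, 5, 6

Weights: 1 fle L, 2 gre:l H, 3 fa:d H, 4 de L, 5 sa: H, 6 ne: H.
Parse left to right (heavy = foot alone; LL = one foot; stranded L unfooted): fle (ˈgre:l) (ˈfa:d) de (ˈsa:) (ˈne:).
Foot heads: 2, 3, 5, 6.
Primary stress on the leftmost head = syllable 2.
Secondary stress on 3, 5, 6: fle.ˈgre:l.ˌfa:d.de.ˌsa:.ˌne:.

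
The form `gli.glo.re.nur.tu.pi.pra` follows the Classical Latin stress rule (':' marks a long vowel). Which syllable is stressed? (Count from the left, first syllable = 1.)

Classical Latin: stress the penult if heavy (long vowel or closed), else the antepenult.
Weights: 5 tu L, 6 pi L, 7 pra L.
The penult (syllable 6, pi) is light, so stress falls on the antepenult (syllable 5, tu).
Stress on syllable 5: gli.glo.re.nur.ˈtu.pi.pra.

5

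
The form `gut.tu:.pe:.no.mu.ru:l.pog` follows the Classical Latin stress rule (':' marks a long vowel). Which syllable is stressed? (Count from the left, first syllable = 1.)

Classical Latin: stress the penult if heavy (long vowel or closed), else the antepenult.
Weights: 5 mu L, 6 ru:l H, 7 pog H.
The penult (syllable 6, ru:l) is heavy, so it takes stress.
Stress on syllable 6: gut.tu:.pe:.no.mu.ˈru:l.pog.

6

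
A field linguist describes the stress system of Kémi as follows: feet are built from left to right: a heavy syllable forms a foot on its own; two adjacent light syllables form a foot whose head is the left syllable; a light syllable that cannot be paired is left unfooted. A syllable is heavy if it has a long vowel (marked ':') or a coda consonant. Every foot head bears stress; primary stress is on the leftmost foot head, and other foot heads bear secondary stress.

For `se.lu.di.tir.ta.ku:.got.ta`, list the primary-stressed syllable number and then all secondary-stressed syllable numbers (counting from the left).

Weights: 1 se L, 2 lu L, 3 di L, 4 tir H, 5 ta L, 6 ku: H, 7 got H, 8 ta L.
Parse left to right (heavy = foot alone; LL = one foot; stranded L unfooted): (ˈse.lu) di (ˈtir) ta (ˈku:) (ˈgot) ta.
Foot heads: 1, 4, 6, 7.
Primary stress on the leftmost head = syllable 1.
Secondary stress on 4, 6, 7: ˈse.lu.di.ˌtir.ta.ˌku:.ˌgot.ta.

primary 1, secondary 4, 6, 7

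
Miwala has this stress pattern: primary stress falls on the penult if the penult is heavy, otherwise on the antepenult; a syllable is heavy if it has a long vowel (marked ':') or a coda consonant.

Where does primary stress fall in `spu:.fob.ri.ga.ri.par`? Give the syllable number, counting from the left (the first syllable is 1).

Weights: 4 ga L, 5 ri L, 6 par H.
The penult (syllable 5, ri) is light, so stress falls on the antepenult (syllable 4, ga).
Primary stress: syllable 4 → spu:.fob.ri.ˈga.ri.par.

4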